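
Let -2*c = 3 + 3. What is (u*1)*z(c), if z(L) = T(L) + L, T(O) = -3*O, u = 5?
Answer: 30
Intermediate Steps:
c = -3 (c = -(3 + 3)/2 = -½*6 = -3)
z(L) = -2*L (z(L) = -3*L + L = -2*L)
(u*1)*z(c) = (5*1)*(-2*(-3)) = 5*6 = 30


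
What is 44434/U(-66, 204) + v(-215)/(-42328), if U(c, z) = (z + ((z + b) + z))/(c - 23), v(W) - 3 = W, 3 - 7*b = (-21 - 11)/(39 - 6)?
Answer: -9666846389033/1497384746 ≈ -6455.8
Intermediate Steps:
b = 131/231 (b = 3/7 - (-21 - 11)/(7*(39 - 6)) = 3/7 - (-32)/(7*33) = 3/7 - ⅐*(-32/33) = 3/7 + 32/231 = 131/231 ≈ 0.56710)
v(W) = 3 + W
U(c, z) = (131/231 + 3*z)/(-23 + c) (U(c, z) = (z + ((z + 131/231) + z))/(c - 23) = (z + ((131/231 + z) + z))/(-23 + c) = (z + (131/231 + 2*z))/(-23 + c) = (131/231 + 3*z)/(-23 + c))
44434/U(-66, 204) + v(-215)/(-42328) = 44434/(((131 + 693*204)/(231*(-23 - 66)))) + (3 - 215)/(-42328) = 44434/(((1/231)*(131 + 141372)/(-89))) - 212*(-1/42328) = 44434/(((1/231)*(-1/89)*141503)) + 53/10582 = 44434/(-141503/20559) + 53/10582 = 44434*(-20559/141503) + 53/10582 = -913518606/141503 + 53/10582 = -9666846389033/1497384746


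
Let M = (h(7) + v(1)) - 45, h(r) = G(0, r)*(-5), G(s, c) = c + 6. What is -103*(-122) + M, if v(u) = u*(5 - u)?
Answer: 12460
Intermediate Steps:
G(s, c) = 6 + c
h(r) = -30 - 5*r (h(r) = (6 + r)*(-5) = -30 - 5*r)
M = -106 (M = ((-30 - 5*7) + 1*(5 - 1*1)) - 45 = ((-30 - 35) + 1*(5 - 1)) - 45 = (-65 + 1*4) - 45 = (-65 + 4) - 45 = -61 - 45 = -106)
-103*(-122) + M = -103*(-122) - 106 = 12566 - 106 = 12460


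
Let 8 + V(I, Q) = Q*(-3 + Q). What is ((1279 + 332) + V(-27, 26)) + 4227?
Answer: 6428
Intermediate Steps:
V(I, Q) = -8 + Q*(-3 + Q)
((1279 + 332) + V(-27, 26)) + 4227 = ((1279 + 332) + (-8 + 26² - 3*26)) + 4227 = (1611 + (-8 + 676 - 78)) + 4227 = (1611 + 590) + 4227 = 2201 + 4227 = 6428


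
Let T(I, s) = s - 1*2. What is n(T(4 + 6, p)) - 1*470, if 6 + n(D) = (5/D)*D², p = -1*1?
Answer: -491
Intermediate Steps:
p = -1
T(I, s) = -2 + s (T(I, s) = s - 2 = -2 + s)
n(D) = -6 + 5*D (n(D) = -6 + (5/D)*D² = -6 + 5*D)
n(T(4 + 6, p)) - 1*470 = (-6 + 5*(-2 - 1)) - 1*470 = (-6 + 5*(-3)) - 470 = (-6 - 15) - 470 = -21 - 470 = -491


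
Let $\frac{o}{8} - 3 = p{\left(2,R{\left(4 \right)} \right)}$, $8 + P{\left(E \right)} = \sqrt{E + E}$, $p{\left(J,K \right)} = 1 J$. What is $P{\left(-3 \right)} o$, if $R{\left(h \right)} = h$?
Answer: $-320 + 40 i \sqrt{6} \approx -320.0 + 97.98 i$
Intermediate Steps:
$p{\left(J,K \right)} = J$
$P{\left(E \right)} = -8 + \sqrt{2} \sqrt{E}$ ($P{\left(E \right)} = -8 + \sqrt{E + E} = -8 + \sqrt{2 E} = -8 + \sqrt{2} \sqrt{E}$)
$o = 40$ ($o = 24 + 8 \cdot 2 = 24 + 16 = 40$)
$P{\left(-3 \right)} o = \left(-8 + \sqrt{2} \sqrt{-3}\right) 40 = \left(-8 + \sqrt{2} i \sqrt{3}\right) 40 = \left(-8 + i \sqrt{6}\right) 40 = -320 + 40 i \sqrt{6}$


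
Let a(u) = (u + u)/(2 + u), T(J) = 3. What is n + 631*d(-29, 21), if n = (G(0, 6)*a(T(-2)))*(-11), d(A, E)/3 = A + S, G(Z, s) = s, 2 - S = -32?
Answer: 46929/5 ≈ 9385.8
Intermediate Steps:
S = 34 (S = 2 - 1*(-32) = 2 + 32 = 34)
a(u) = 2*u/(2 + u) (a(u) = (2*u)/(2 + u) = 2*u/(2 + u))
d(A, E) = 102 + 3*A (d(A, E) = 3*(A + 34) = 3*(34 + A) = 102 + 3*A)
n = -396/5 (n = (6*(2*3/(2 + 3)))*(-11) = (6*(2*3/5))*(-11) = (6*(2*3*(⅕)))*(-11) = (6*(6/5))*(-11) = (36/5)*(-11) = -396/5 ≈ -79.200)
n + 631*d(-29, 21) = -396/5 + 631*(102 + 3*(-29)) = -396/5 + 631*(102 - 87) = -396/5 + 631*15 = -396/5 + 9465 = 46929/5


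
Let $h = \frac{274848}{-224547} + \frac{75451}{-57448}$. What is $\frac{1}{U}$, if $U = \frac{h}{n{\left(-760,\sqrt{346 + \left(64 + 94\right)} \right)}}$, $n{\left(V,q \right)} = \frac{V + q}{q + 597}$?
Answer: $\frac{651043097695616}{1294377591601545} - \frac{11669997405328 \sqrt{14}}{1294377591601545} \approx 0.46924$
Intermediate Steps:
$h = - \frac{10910587867}{4299925352}$ ($h = 274848 \left(- \frac{1}{224547}\right) + 75451 \left(- \frac{1}{57448}\right) = - \frac{91616}{74849} - \frac{75451}{57448} = - \frac{10910587867}{4299925352} \approx -2.5374$)
$n{\left(V,q \right)} = \frac{V + q}{597 + q}$
$U = - \frac{10910587867 \left(597 + 6 \sqrt{14}\right)}{4299925352 \left(-760 + 6 \sqrt{14}\right)}$ ($U = - \frac{10910587867}{4299925352 \frac{-760 + \sqrt{346 + \left(64 + 94\right)}}{597 + \sqrt{346 + \left(64 + 94\right)}}} = - \frac{10910587867}{4299925352 \frac{-760 + \sqrt{346 + 158}}{597 + \sqrt{346 + 158}}} = - \frac{10910587867}{4299925352 \frac{-760 + \sqrt{504}}{597 + \sqrt{504}}} = - \frac{10910587867}{4299925352 \frac{-760 + 6 \sqrt{14}}{597 + 6 \sqrt{14}}} = - \frac{10910587867 \frac{597 + 6 \sqrt{14}}{-760 + 6 \sqrt{14}}}{4299925352} = - \frac{10910587867 \left(597 + 6 \sqrt{14}\right)}{4299925352 \left(-760 + 6 \sqrt{14}\right)} \approx 2.1311$)
$\frac{1}{U} = \frac{1}{\frac{309740678956263}{155091857558612} + \frac{44417003206557 \sqrt{14}}{1240734860468896}}$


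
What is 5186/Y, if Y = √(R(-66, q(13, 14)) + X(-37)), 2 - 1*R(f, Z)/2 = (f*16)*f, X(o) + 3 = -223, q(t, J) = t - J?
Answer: -2593*I*√139614/69807 ≈ -13.879*I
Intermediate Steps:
X(o) = -226 (X(o) = -3 - 223 = -226)
R(f, Z) = 4 - 32*f² (R(f, Z) = 4 - 2*f*16*f = 4 - 2*16*f*f = 4 - 32*f²)
Y = I*√139614 (Y = √((4 - 32*(-66)²) - 226) = √((4 - 32*4356) - 226) = √((4 - 139392) - 226) = √(-139388 - 226) = √(-139614) = I*√139614 ≈ 373.65*I)
5186/Y = 5186/((I*√139614)) = 5186*(-I*√139614/139614) = -2593*I*√139614/69807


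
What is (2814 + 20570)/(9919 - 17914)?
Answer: -23384/7995 ≈ -2.9248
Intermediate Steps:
(2814 + 20570)/(9919 - 17914) = 23384/(-7995) = 23384*(-1/7995) = -23384/7995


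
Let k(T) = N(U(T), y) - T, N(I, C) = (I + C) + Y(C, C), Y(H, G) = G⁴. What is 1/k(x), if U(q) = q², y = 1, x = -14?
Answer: 1/212 ≈ 0.0047170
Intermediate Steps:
N(I, C) = C + I + C⁴ (N(I, C) = (I + C) + C⁴ = (C + I) + C⁴ = C + I + C⁴)
k(T) = 2 + T² - T (k(T) = (1 + T² + 1⁴) - T = (1 + T² + 1) - T = (2 + T²) - T = 2 + T² - T)
1/k(x) = 1/(2 + (-14)² - 1*(-14)) = 1/(2 + 196 + 14) = 1/212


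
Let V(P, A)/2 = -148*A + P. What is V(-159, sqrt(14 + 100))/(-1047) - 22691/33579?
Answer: -4359785/11719071 + 296*sqrt(114)/1047 ≈ 2.6465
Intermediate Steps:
V(P, A) = -296*A + 2*P (V(P, A) = 2*(-148*A + P) = 2*(P - 148*A) = -296*A + 2*P)
V(-159, sqrt(14 + 100))/(-1047) - 22691/33579 = (-296*sqrt(14 + 100) + 2*(-159))/(-1047) - 22691/33579 = (-296*sqrt(114) - 318)*(-1/1047) - 22691*1/33579 = (-318 - 296*sqrt(114))*(-1/1047) - 22691/33579 = (106/349 + 296*sqrt(114)/1047) - 22691/33579 = -4359785/11719071 + 296*sqrt(114)/1047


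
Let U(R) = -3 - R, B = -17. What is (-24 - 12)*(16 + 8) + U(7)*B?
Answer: -694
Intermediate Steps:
(-24 - 12)*(16 + 8) + U(7)*B = (-24 - 12)*(16 + 8) + (-3 - 1*7)*(-17) = -36*24 + (-3 - 7)*(-17) = -864 - 10*(-17) = -864 + 170 = -694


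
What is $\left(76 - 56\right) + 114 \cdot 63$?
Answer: $7202$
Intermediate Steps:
$\left(76 - 56\right) + 114 \cdot 63 = 20 + 7182 = 7202$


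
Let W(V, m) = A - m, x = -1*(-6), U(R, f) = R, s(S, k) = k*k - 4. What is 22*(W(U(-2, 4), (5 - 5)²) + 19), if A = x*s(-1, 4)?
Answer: 2002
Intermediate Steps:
s(S, k) = -4 + k² (s(S, k) = k² - 4 = -4 + k²)
x = 6
A = 72 (A = 6*(-4 + 4²) = 6*(-4 + 16) = 6*12 = 72)
W(V, m) = 72 - m
22*(W(U(-2, 4), (5 - 5)²) + 19) = 22*((72 - (5 - 5)²) + 19) = 22*((72 - 1*0²) + 19) = 22*((72 - 1*0) + 19) = 22*((72 + 0) + 19) = 22*(72 + 19) = 22*91 = 2002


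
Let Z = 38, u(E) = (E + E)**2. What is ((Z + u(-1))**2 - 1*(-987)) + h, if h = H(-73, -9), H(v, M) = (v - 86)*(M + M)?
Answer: 5613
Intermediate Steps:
u(E) = 4*E**2 (u(E) = (2*E)**2 = 4*E**2)
H(v, M) = 2*M*(-86 + v) (H(v, M) = (-86 + v)*(2*M) = 2*M*(-86 + v))
h = 2862 (h = 2*(-9)*(-86 - 73) = 2*(-9)*(-159) = 2862)
((Z + u(-1))**2 - 1*(-987)) + h = ((38 + 4*(-1)**2)**2 - 1*(-987)) + 2862 = ((38 + 4*1)**2 + 987) + 2862 = ((38 + 4)**2 + 987) + 2862 = (42**2 + 987) + 2862 = (1764 + 987) + 2862 = 2751 + 2862 = 5613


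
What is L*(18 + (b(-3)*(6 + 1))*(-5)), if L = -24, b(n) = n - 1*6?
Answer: -7992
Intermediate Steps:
b(n) = -6 + n (b(n) = n - 6 = -6 + n)
L*(18 + (b(-3)*(6 + 1))*(-5)) = -24*(18 + ((-6 - 3)*(6 + 1))*(-5)) = -24*(18 - 9*7*(-5)) = -24*(18 - 63*(-5)) = -24*(18 + 315) = -24*333 = -7992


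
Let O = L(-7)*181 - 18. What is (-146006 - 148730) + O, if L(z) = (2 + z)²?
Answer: -290229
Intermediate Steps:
O = 4507 (O = (2 - 7)²*181 - 18 = (-5)²*181 - 18 = 25*181 - 18 = 4525 - 18 = 4507)
(-146006 - 148730) + O = (-146006 - 148730) + 4507 = -294736 + 4507 = -290229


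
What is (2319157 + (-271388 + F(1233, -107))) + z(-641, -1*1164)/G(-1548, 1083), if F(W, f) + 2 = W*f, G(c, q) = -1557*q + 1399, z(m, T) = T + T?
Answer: 403482725235/210604 ≈ 1.9158e+6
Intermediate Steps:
z(m, T) = 2*T
G(c, q) = 1399 - 1557*q
F(W, f) = -2 + W*f
(2319157 + (-271388 + F(1233, -107))) + z(-641, -1*1164)/G(-1548, 1083) = (2319157 + (-271388 + (-2 + 1233*(-107)))) + (2*(-1*1164))/(1399 - 1557*1083) = (2319157 + (-271388 + (-2 - 131931))) + (2*(-1164))/(1399 - 1686231) = (2319157 + (-271388 - 131933)) - 2328/(-1684832) = (2319157 - 403321) - 2328*(-1/1684832) = 1915836 + 291/210604 = 403482725235/210604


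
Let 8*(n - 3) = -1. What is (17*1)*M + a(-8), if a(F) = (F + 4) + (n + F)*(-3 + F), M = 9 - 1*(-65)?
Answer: 10483/8 ≈ 1310.4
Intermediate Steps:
n = 23/8 (n = 3 + (1/8)*(-1) = 3 - 1/8 = 23/8 ≈ 2.8750)
M = 74 (M = 9 + 65 = 74)
a(F) = 4 + F + (-3 + F)*(23/8 + F) (a(F) = (F + 4) + (23/8 + F)*(-3 + F) = (4 + F) + (-3 + F)*(23/8 + F) = 4 + F + (-3 + F)*(23/8 + F))
(17*1)*M + a(-8) = (17*1)*74 + (-37/8 + (-8)**2 + (7/8)*(-8)) = 17*74 + (-37/8 + 64 - 7) = 1258 + 419/8 = 10483/8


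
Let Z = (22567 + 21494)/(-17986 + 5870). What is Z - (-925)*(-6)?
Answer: -67287861/12116 ≈ -5553.6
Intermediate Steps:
Z = -44061/12116 (Z = 44061/(-12116) = 44061*(-1/12116) = -44061/12116 ≈ -3.6366)
Z - (-925)*(-6) = -44061/12116 - (-925)*(-6) = -44061/12116 - 1*5550 = -44061/12116 - 5550 = -67287861/12116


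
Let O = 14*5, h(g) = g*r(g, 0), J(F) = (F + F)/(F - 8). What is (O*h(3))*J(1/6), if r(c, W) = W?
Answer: 0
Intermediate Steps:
J(F) = 2*F/(-8 + F) (J(F) = (2*F)/(-8 + F) = 2*F/(-8 + F))
h(g) = 0 (h(g) = g*0 = 0)
O = 70
(O*h(3))*J(1/6) = (70*0)*(2/(6*(-8 + 1/6))) = 0*(2*(1/6)/(-8 + 1/6)) = 0*(2*(1/6)/(-47/6)) = 0*(2*(1/6)*(-6/47)) = 0*(-2/47) = 0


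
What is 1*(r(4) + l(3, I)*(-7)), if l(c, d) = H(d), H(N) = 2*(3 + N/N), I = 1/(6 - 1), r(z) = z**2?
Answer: -40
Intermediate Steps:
I = 1/5 ≈ 0.20000
H(N) = 8 (H(N) = 2*(3 + 1) = 2*4 = 8)
l(c, d) = 8
1*(r(4) + l(3, I)*(-7)) = 1*(4**2 + 8*(-7)) = 1*(16 - 56) = 1*(-40) = -40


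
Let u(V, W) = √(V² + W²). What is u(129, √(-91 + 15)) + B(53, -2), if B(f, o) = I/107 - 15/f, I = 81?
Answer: 2688/5671 + √16565 ≈ 129.18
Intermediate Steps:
B(f, o) = 81/107 - 15/f
u(129, √(-91 + 15)) + B(53, -2) = √(129² + (√(-91 + 15))²) + (81/107 - 15/53) = √(16641 + (√(-76))²) + (81/107 - 15*1/53) = √(16641 + (2*I*√19)²) + (81/107 - 15/53) = √(16641 - 76) + 2688/5671 = √16565 + 2688/5671 = 2688/5671 + √16565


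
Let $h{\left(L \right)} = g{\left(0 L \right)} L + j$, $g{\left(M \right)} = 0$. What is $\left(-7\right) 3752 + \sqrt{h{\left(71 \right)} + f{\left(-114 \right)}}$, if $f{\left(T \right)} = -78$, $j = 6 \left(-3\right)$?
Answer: $-26264 + 4 i \sqrt{6} \approx -26264.0 + 9.798 i$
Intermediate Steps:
$j = -18$
$h{\left(L \right)} = -18$ ($h{\left(L \right)} = 0 L - 18 = 0 - 18 = -18$)
$\left(-7\right) 3752 + \sqrt{h{\left(71 \right)} + f{\left(-114 \right)}} = \left(-7\right) 3752 + \sqrt{-18 - 78} = -26264 + \sqrt{-96} = -26264 + 4 i \sqrt{6}$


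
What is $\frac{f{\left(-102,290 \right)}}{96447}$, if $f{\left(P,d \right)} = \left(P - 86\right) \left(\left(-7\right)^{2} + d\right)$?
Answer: $- \frac{21244}{32149} \approx -0.6608$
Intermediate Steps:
$f{\left(P,d \right)} = \left(-86 + P\right) \left(49 + d\right)$
$\frac{f{\left(-102,290 \right)}}{96447} = \frac{-4214 - 24940 + 49 \left(-102\right) - 29580}{96447} = \left(-4214 - 24940 - 4998 - 29580\right) \frac{1}{96447} = \left(-63732\right) \frac{1}{96447} = - \frac{21244}{32149}$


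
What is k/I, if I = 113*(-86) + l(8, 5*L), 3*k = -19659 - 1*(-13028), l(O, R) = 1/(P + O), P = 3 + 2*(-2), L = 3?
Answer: 46417/204075 ≈ 0.22745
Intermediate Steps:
P = -1 (P = 3 - 4 = -1)
l(O, R) = 1/(-1 + O)
k = -6631/3 (k = (-19659 - 1*(-13028))/3 = (-19659 + 13028)/3 = (⅓)*(-6631) = -6631/3 ≈ -2210.3)
I = -68025/7 (I = 113*(-86) + 1/(-1 + 8) = -9718 + 1/7 = -9718 + ⅐ = -68025/7 ≈ -9717.9)
k/I = -6631/(3*(-68025/7)) = -6631/3*(-7/68025) = 46417/204075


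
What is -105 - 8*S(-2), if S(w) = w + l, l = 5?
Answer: -129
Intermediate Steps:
S(w) = 5 + w (S(w) = w + 5 = 5 + w)
-105 - 8*S(-2) = -105 - 8*(5 - 2) = -105 - 8*3 = -105 - 24 = -129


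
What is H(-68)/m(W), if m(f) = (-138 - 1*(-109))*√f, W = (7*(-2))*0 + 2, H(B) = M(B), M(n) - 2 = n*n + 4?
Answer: -2315*√2/29 ≈ -112.89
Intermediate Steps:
M(n) = 6 + n² (M(n) = 2 + (n*n + 4) = 2 + (n² + 4) = 2 + (4 + n²) = 6 + n²)
H(B) = 6 + B²
W = 2 (W = -14*0 + 2 = 0 + 2 = 2)
m(f) = -29*√f (m(f) = (-138 + 109)*√f = -29*√f)
H(-68)/m(W) = (6 + (-68)²)/((-29*√2)) = (6 + 4624)*(-√2/58) = 4630*(-√2/58) = -2315*√2/29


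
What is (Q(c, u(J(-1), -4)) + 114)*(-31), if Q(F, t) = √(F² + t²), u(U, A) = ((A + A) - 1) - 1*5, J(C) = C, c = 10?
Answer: -3534 - 62*√74 ≈ -4067.3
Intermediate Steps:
u(U, A) = -6 + 2*A (u(U, A) = (2*A - 1) - 5 = (-1 + 2*A) - 5 = -6 + 2*A)
(Q(c, u(J(-1), -4)) + 114)*(-31) = (√(10² + (-6 + 2*(-4))²) + 114)*(-31) = (√(100 + (-6 - 8)²) + 114)*(-31) = (√(100 + (-14)²) + 114)*(-31) = (√(100 + 196) + 114)*(-31) = (√296 + 114)*(-31) = (2*√74 + 114)*(-31) = (114 + 2*√74)*(-31) = -3534 - 62*√74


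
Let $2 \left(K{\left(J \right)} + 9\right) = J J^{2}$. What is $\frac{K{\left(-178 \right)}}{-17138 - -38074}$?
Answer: $- \frac{2819885}{20936} \approx -134.69$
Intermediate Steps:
$K{\left(J \right)} = -9 + \frac{J^{3}}{2}$ ($K{\left(J \right)} = -9 + \frac{J J^{2}}{2} = -9 + \frac{J^{3}}{2}$)
$\frac{K{\left(-178 \right)}}{-17138 - -38074} = \frac{-9 + \frac{\left(-178\right)^{3}}{2}}{-17138 - -38074} = \frac{-9 + \frac{1}{2} \left(-5639752\right)}{-17138 + 38074} = \frac{-9 - 2819876}{20936} = \left(-2819885\right) \frac{1}{20936} = - \frac{2819885}{20936}$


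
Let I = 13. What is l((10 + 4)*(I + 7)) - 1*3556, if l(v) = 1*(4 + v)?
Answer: -3272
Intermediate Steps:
l(v) = 4 + v
l((10 + 4)*(I + 7)) - 1*3556 = (4 + (10 + 4)*(13 + 7)) - 1*3556 = (4 + 14*20) - 3556 = (4 + 280) - 3556 = 284 - 3556 = -3272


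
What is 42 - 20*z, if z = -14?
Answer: 322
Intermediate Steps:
42 - 20*z = 42 - 20*(-14) = 42 + 280 = 322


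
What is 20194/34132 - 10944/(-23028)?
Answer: 79955/74942 ≈ 1.0669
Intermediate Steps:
20194/34132 - 10944/(-23028) = 20194*(1/34132) - 10944*(-1/23028) = 439/742 + 48/101 = 79955/74942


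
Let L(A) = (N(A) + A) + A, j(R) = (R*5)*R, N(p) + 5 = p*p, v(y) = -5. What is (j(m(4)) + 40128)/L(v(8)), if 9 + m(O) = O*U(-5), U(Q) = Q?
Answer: 44333/10 ≈ 4433.3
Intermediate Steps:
N(p) = -5 + p² (N(p) = -5 + p*p = -5 + p²)
m(O) = -9 - 5*O (m(O) = -9 + O*(-5) = -9 - 5*O)
j(R) = 5*R² (j(R) = (5*R)*R = 5*R²)
L(A) = -5 + A² + 2*A (L(A) = ((-5 + A²) + A) + A = (-5 + A + A²) + A = -5 + A² + 2*A)
(j(m(4)) + 40128)/L(v(8)) = (5*(-9 - 5*4)² + 40128)/(-5 + (-5)² + 2*(-5)) = (5*(-9 - 20)² + 40128)/(-5 + 25 - 10) = (5*(-29)² + 40128)/10 = (5*841 + 40128)*(⅒) = (4205 + 40128)*(⅒) = 44333*(⅒) = 44333/10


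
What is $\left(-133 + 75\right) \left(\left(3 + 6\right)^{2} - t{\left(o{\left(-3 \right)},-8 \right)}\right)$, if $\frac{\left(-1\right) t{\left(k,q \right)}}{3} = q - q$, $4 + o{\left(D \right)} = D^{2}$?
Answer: $-4698$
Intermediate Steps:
$o{\left(D \right)} = -4 + D^{2}$
$t{\left(k,q \right)} = 0$ ($t{\left(k,q \right)} = - 3 \left(q - q\right) = \left(-3\right) 0 = 0$)
$\left(-133 + 75\right) \left(\left(3 + 6\right)^{2} - t{\left(o{\left(-3 \right)},-8 \right)}\right) = \left(-133 + 75\right) \left(\left(3 + 6\right)^{2} - 0\right) = - 58 \left(9^{2} + 0\right) = - 58 \left(81 + 0\right) = \left(-58\right) 81 = -4698$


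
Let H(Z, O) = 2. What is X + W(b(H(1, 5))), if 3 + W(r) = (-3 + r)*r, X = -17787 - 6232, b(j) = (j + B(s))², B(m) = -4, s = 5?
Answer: -24018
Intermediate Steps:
b(j) = (-4 + j)² (b(j) = (j - 4)² = (-4 + j)²)
X = -24019
W(r) = -3 + r*(-3 + r) (W(r) = -3 + (-3 + r)*r = -3 + r*(-3 + r))
X + W(b(H(1, 5))) = -24019 + (-3 + ((-4 + 2)²)² - 3*(-4 + 2)²) = -24019 + (-3 + ((-2)²)² - 3*(-2)²) = -24019 + (-3 + 4² - 3*4) = -24019 + (-3 + 16 - 12) = -24019 + 1 = -24018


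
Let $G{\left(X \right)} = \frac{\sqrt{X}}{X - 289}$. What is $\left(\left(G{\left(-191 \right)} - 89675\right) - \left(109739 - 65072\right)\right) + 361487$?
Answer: $227145 - \frac{i \sqrt{191}}{480} \approx 2.2715 \cdot 10^{5} - 0.028792 i$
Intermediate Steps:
$G{\left(X \right)} = \frac{\sqrt{X}}{-289 + X}$
$\left(\left(G{\left(-191 \right)} - 89675\right) - \left(109739 - 65072\right)\right) + 361487 = \left(\left(\frac{\sqrt{-191}}{-289 - 191} - 89675\right) - \left(109739 - 65072\right)\right) + 361487 = \left(\left(\frac{i \sqrt{191}}{-480} - 89675\right) - 44667\right) + 361487 = \left(\left(i \sqrt{191} \left(- \frac{1}{480}\right) - 89675\right) - 44667\right) + 361487 = \left(\left(- \frac{i \sqrt{191}}{480} - 89675\right) - 44667\right) + 361487 = \left(\left(-89675 - \frac{i \sqrt{191}}{480}\right) - 44667\right) + 361487 = \left(-134342 - \frac{i \sqrt{191}}{480}\right) + 361487 = 227145 - \frac{i \sqrt{191}}{480}$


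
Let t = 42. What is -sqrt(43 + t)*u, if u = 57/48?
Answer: -19*sqrt(85)/16 ≈ -10.948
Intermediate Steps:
u = 19/16 (u = 57*(1/48) = 19/16 ≈ 1.1875)
-sqrt(43 + t)*u = -sqrt(43 + 42)*19/16 = -sqrt(85)*19/16 = -19*sqrt(85)/16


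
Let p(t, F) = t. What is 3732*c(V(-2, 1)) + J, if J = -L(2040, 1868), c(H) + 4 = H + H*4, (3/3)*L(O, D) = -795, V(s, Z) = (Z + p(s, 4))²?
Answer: 4527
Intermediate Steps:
V(s, Z) = (Z + s)²
L(O, D) = -795
c(H) = -4 + 5*H (c(H) = -4 + (H + H*4) = -4 + (H + 4*H) = -4 + 5*H)
J = 795 (J = -1*(-795) = 795)
3732*c(V(-2, 1)) + J = 3732*(-4 + 5*(1 - 2)²) + 795 = 3732*(-4 + 5*(-1)²) + 795 = 3732*(-4 + 5*1) + 795 = 3732*(-4 + 5) + 795 = 3732*1 + 795 = 3732 + 795 = 4527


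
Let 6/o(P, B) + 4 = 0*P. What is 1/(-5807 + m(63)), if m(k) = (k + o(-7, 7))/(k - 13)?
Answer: -100/580577 ≈ -0.00017224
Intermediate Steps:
o(P, B) = -3/2 (o(P, B) = 6/(-4 + 0*P) = 6/(-4 + 0) = 6/(-4) = 6*(-1/4) = -3/2)
m(k) = (-3/2 + k)/(-13 + k) (m(k) = (k - 3/2)/(k - 13) = (-3/2 + k)/(-13 + k))
1/(-5807 + m(63)) = 1/(-5807 + (-3/2 + 63)/(-13 + 63)) = 1/(-5807 + (123/2)/50) = 1/(-5807 + (1/50)*(123/2)) = 1/(-5807 + 123/100) = 1/(-580577/100) = -100/580577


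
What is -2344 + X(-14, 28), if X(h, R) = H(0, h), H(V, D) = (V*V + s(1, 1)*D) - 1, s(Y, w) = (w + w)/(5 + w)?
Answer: -7049/3 ≈ -2349.7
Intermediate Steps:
s(Y, w) = 2*w/(5 + w) (s(Y, w) = (2*w)/(5 + w) = 2*w/(5 + w))
H(V, D) = -1 + V² + D/3 (H(V, D) = (V*V + (2*1/(5 + 1))*D) - 1 = (V² + (2*1/6)*D) - 1 = (V² + (2*1*(⅙))*D) - 1 = (V² + D/3) - 1 = -1 + V² + D/3)
X(h, R) = -1 + h/3 (X(h, R) = -1 + 0² + h/3 = -1 + 0 + h/3 = -1 + h/3)
-2344 + X(-14, 28) = -2344 + (-1 + (⅓)*(-14)) = -2344 + (-1 - 14/3) = -2344 - 17/3 = -7049/3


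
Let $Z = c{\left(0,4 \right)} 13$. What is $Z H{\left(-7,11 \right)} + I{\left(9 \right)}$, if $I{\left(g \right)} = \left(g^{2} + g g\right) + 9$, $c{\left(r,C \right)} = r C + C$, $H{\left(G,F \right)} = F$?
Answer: $743$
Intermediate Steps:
$c{\left(r,C \right)} = C + C r$ ($c{\left(r,C \right)} = C r + C = C + C r$)
$I{\left(g \right)} = 9 + 2 g^{2}$ ($I{\left(g \right)} = \left(g^{2} + g^{2}\right) + 9 = 2 g^{2} + 9 = 9 + 2 g^{2}$)
$Z = 52$ ($Z = 4 \left(1 + 0\right) 13 = 4 \cdot 1 \cdot 13 = 4 \cdot 13 = 52$)
$Z H{\left(-7,11 \right)} + I{\left(9 \right)} = 52 \cdot 11 + \left(9 + 2 \cdot 9^{2}\right) = 572 + \left(9 + 2 \cdot 81\right) = 572 + \left(9 + 162\right) = 572 + 171 = 743$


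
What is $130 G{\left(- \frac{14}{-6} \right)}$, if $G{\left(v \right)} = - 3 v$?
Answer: $-910$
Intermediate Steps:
$130 G{\left(- \frac{14}{-6} \right)} = 130 \left(- 3 \left(- \frac{14}{-6}\right)\right) = 130 \left(- 3 \left(\left(-14\right) \left(- \frac{1}{6}\right)\right)\right) = 130 \left(\left(-3\right) \frac{7}{3}\right) = 130 \left(-7\right) = -910$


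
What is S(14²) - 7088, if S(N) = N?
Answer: -6892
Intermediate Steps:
S(14²) - 7088 = 14² - 7088 = 196 - 7088 = -6892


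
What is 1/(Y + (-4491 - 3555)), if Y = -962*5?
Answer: -1/12856 ≈ -7.7785e-5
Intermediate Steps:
Y = -4810
1/(Y + (-4491 - 3555)) = 1/(-4810 + (-4491 - 3555)) = 1/(-4810 - 8046) = 1/(-12856) = -1/12856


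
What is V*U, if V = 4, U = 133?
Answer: 532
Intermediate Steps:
V*U = 4*133 = 532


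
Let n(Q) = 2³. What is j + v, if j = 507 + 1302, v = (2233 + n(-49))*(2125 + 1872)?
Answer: 8959086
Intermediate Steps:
n(Q) = 8
v = 8957277 (v = (2233 + 8)*(2125 + 1872) = 2241*3997 = 8957277)
j = 1809
j + v = 1809 + 8957277 = 8959086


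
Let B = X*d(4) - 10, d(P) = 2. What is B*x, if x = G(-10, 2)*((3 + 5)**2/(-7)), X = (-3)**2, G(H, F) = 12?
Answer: -6144/7 ≈ -877.71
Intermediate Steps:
X = 9
x = -768/7 (x = 12*((3 + 5)**2/(-7)) = 12*(8**2*(-1/7)) = 12*(64*(-1/7)) = 12*(-64/7) = -768/7 ≈ -109.71)
B = 8 (B = 9*2 - 10 = 18 - 10 = 8)
B*x = 8*(-768/7) = -6144/7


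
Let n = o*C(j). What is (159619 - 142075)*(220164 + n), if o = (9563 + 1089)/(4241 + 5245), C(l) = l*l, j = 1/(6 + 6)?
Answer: 3232960504301/837 ≈ 3.8626e+9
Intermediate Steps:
j = 1/12 ≈ 0.083333
C(l) = l²
o = 5326/4743 (o = 10652/9486 = 10652*(1/9486) = 5326/4743 ≈ 1.1229)
n = 2663/341496 (n = 5326*(1/12)²/4743 = (5326/4743)*(1/144) = 2663/341496 ≈ 0.0077980)
(159619 - 142075)*(220164 + n) = (159619 - 142075)*(220164 + 2663/341496) = 17544*(75185128007/341496) = 3232960504301/837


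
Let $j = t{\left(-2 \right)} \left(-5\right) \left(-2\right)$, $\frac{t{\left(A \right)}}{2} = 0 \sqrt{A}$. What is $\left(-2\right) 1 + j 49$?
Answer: $-2$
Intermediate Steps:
$t{\left(A \right)} = 0$ ($t{\left(A \right)} = 2 \cdot 0 \sqrt{A} = 2 \cdot 0 = 0$)
$j = 0$ ($j = 0 \left(-5\right) \left(-2\right) = 0 \left(-2\right) = 0$)
$\left(-2\right) 1 + j 49 = \left(-2\right) 1 + 0 \cdot 49 = -2 + 0 = -2$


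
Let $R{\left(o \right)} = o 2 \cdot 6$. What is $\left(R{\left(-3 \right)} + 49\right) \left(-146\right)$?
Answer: $-1898$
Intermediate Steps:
$R{\left(o \right)} = 12 o$ ($R{\left(o \right)} = 2 o 6 = 12 o$)
$\left(R{\left(-3 \right)} + 49\right) \left(-146\right) = \left(12 \left(-3\right) + 49\right) \left(-146\right) = \left(-36 + 49\right) \left(-146\right) = 13 \left(-146\right) = -1898$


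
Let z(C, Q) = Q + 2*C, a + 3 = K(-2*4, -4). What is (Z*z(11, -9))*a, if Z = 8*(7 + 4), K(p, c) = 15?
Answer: 13728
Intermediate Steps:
a = 12 (a = -3 + 15 = 12)
Z = 88 (Z = 8*11 = 88)
(Z*z(11, -9))*a = (88*(-9 + 2*11))*12 = (88*(-9 + 22))*12 = (88*13)*12 = 1144*12 = 13728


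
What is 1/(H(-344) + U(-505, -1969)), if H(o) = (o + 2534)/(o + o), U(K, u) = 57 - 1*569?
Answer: -344/177223 ≈ -0.0019411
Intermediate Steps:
U(K, u) = -512 (U(K, u) = 57 - 569 = -512)
H(o) = (2534 + o)/(2*o) (H(o) = (2534 + o)/((2*o)) = (2534 + o)*(1/(2*o)) = (2534 + o)/(2*o))
1/(H(-344) + U(-505, -1969)) = 1/((½)*(2534 - 344)/(-344) - 512) = 1/((½)*(-1/344)*2190 - 512) = 1/(-1095/344 - 512) = 1/(-177223/344) = -344/177223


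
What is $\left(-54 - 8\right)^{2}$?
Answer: $3844$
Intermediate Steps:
$\left(-54 - 8\right)^{2} = \left(-62\right)^{2} = 3844$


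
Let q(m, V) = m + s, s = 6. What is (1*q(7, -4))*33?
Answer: 429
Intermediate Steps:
q(m, V) = 6 + m (q(m, V) = m + 6 = 6 + m)
(1*q(7, -4))*33 = (1*(6 + 7))*33 = (1*13)*33 = 13*33 = 429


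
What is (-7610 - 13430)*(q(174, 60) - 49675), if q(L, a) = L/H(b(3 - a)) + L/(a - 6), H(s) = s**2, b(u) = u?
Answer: 3395507409280/3249 ≈ 1.0451e+9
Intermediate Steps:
q(L, a) = L/(-6 + a) + L/(3 - a)**2 (q(L, a) = L/((3 - a)**2) + L/(a - 6) = L/(3 - a)**2 + L/(-6 + a) = L/(-6 + a) + L/(3 - a)**2)
(-7610 - 13430)*(q(174, 60) - 49675) = (-7610 - 13430)*(174*(-6 + 60 + (-3 + 60)**2)/((-6 + 60)*(-3 + 60)**2) - 49675) = -21040*(174*(-6 + 60 + 57**2)/(54*57**2) - 49675) = -21040*(174*(1/54)*(1/3249)*(-6 + 60 + 3249) - 49675) = -21040*(174*(1/54)*(1/3249)*3303 - 49675) = -21040*(10643/3249 - 49675) = -21040*(-161383432/3249) = 3395507409280/3249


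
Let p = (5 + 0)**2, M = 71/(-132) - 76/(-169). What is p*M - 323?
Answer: -7254659/22308 ≈ -325.20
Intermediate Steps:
M = -1967/22308 (M = 71*(-1/132) - 76*(-1/169) = -71/132 + 76/169 = -1967/22308 ≈ -0.088175)
p = 25 (p = 5**2 = 25)
p*M - 323 = 25*(-1967/22308) - 323 = -49175/22308 - 323 = -7254659/22308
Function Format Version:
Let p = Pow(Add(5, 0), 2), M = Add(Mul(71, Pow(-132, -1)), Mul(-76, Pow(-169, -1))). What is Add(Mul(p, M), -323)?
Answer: Rational(-7254659, 22308) ≈ -325.20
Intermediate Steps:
M = Rational(-1967, 22308) (M = Add(Mul(71, Rational(-1, 132)), Mul(-76, Rational(-1, 169))) = Add(Rational(-71, 132), Rational(76, 169)) = Rational(-1967, 22308) ≈ -0.088175)
p = 25 (p = Pow(5, 2) = 25)
Add(Mul(p, M), -323) = Add(Mul(25, Rational(-1967, 22308)), -323) = Add(Rational(-49175, 22308), -323) = Rational(-7254659, 22308)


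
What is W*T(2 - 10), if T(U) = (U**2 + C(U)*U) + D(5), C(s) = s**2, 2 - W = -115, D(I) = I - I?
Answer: -52416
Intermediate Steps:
D(I) = 0
W = 117 (W = 2 - 1*(-115) = 2 + 115 = 117)
T(U) = U**2 + U**3 (T(U) = (U**2 + U**2*U) + 0 = (U**2 + U**3) + 0 = U**2 + U**3)
W*T(2 - 10) = 117*((2 - 10)**2*(1 + (2 - 10))) = 117*((-8)**2*(1 - 8)) = 117*(64*(-7)) = 117*(-448) = -52416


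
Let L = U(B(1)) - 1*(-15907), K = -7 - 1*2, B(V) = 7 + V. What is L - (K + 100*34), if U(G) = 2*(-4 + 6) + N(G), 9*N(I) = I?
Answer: 112688/9 ≈ 12521.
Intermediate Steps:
K = -9 (K = -7 - 2 = -9)
N(I) = I/9
U(G) = 4 + G/9 (U(G) = 2*(-4 + 6) + G/9 = 2*2 + G/9 = 4 + G/9)
L = 143207/9 (L = (4 + (7 + 1)/9) - 1*(-15907) = (4 + (⅑)*8) + 15907 = (4 + 8/9) + 15907 = 44/9 + 15907 = 143207/9 ≈ 15912.)
L - (K + 100*34) = 143207/9 - (-9 + 100*34) = 143207/9 - (-9 + 3400) = 143207/9 - 1*3391 = 143207/9 - 3391 = 112688/9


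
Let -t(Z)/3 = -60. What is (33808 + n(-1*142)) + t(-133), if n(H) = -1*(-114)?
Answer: 34102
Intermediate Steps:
t(Z) = 180 (t(Z) = -3*(-60) = 180)
n(H) = 114
(33808 + n(-1*142)) + t(-133) = (33808 + 114) + 180 = 33922 + 180 = 34102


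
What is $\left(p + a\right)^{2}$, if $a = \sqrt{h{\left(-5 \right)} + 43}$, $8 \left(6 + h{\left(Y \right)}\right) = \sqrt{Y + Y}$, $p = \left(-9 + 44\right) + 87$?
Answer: $\frac{\left(488 + \sqrt{2} \sqrt{296 + i \sqrt{10}}\right)^{2}}{16} \approx 16405.0 + 8.3233 i$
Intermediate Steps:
$p = 122$ ($p = 35 + 87 = 122$)
$h{\left(Y \right)} = -6 + \frac{\sqrt{2} \sqrt{Y}}{8}$ ($h{\left(Y \right)} = -6 + \frac{\sqrt{Y + Y}}{8} = -6 + \frac{\sqrt{2 Y}}{8} = -6 + \frac{\sqrt{2} \sqrt{Y}}{8}$)
$a = \sqrt{37 + \frac{i \sqrt{10}}{8}}$ ($a = \sqrt{\left(-6 + \frac{\sqrt{2} \sqrt{-5}}{8}\right) + 43} = \sqrt{\left(-6 + \frac{\sqrt{2} i \sqrt{5}}{8}\right) + 43} = \sqrt{\left(-6 + \frac{i \sqrt{10}}{8}\right) + 43} = \sqrt{37 + \frac{i \sqrt{10}}{8}} \approx 6.0828 + 0.03249 i$)
$\left(p + a\right)^{2} = \left(122 + \frac{\sqrt{592 + 2 i \sqrt{10}}}{4}\right)^{2}$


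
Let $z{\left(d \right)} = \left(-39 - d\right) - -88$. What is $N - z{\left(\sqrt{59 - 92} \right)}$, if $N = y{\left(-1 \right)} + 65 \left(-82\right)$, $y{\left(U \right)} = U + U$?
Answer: $-5381 + i \sqrt{33} \approx -5381.0 + 5.7446 i$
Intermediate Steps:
$z{\left(d \right)} = 49 - d$ ($z{\left(d \right)} = \left(-39 - d\right) + 88 = 49 - d$)
$y{\left(U \right)} = 2 U$
$N = -5332$ ($N = 2 \left(-1\right) + 65 \left(-82\right) = -2 - 5330 = -5332$)
$N - z{\left(\sqrt{59 - 92} \right)} = -5332 - \left(49 - \sqrt{59 - 92}\right) = -5332 - \left(49 - \sqrt{-33}\right) = -5332 - \left(49 - i \sqrt{33}\right) = -5381 + i \sqrt{33}$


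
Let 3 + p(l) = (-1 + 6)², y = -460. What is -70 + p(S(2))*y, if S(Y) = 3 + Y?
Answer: -10190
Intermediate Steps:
p(l) = 22 (p(l) = -3 + (-1 + 6)² = -3 + 5² = -3 + 25 = 22)
-70 + p(S(2))*y = -70 + 22*(-460) = -70 - 10120 = -10190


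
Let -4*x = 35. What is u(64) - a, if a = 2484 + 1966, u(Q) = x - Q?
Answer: -18091/4 ≈ -4522.8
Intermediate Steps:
x = -35/4 (x = -¼*35 = -35/4 ≈ -8.7500)
u(Q) = -35/4 - Q
a = 4450
u(64) - a = (-35/4 - 1*64) - 1*4450 = (-35/4 - 64) - 4450 = -291/4 - 4450 = -18091/4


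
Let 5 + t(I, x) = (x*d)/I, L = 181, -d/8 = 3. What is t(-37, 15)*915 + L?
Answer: 166822/37 ≈ 4508.7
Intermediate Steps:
d = -24 (d = -8*3 = -24)
t(I, x) = -5 - 24*x/I (t(I, x) = -5 + (x*(-24))/I = -5 + (-24*x)/I = -5 - 24*x/I)
t(-37, 15)*915 + L = (-5 - 24*15/(-37))*915 + 181 = (-5 - 24*15*(-1/37))*915 + 181 = (-5 + 360/37)*915 + 181 = (175/37)*915 + 181 = 160125/37 + 181 = 166822/37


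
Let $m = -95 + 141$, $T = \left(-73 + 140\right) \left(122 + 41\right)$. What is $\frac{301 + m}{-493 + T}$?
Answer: $\frac{347}{10428} \approx 0.033276$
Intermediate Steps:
$T = 10921$ ($T = 67 \cdot 163 = 10921$)
$m = 46$
$\frac{301 + m}{-493 + T} = \frac{301 + 46}{-493 + 10921} = \frac{347}{10428}$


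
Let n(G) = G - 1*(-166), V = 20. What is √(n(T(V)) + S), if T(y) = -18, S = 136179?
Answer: √136327 ≈ 369.22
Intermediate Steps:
n(G) = 166 + G (n(G) = G + 166 = 166 + G)
√(n(T(V)) + S) = √((166 - 18) + 136179) = √(148 + 136179) = √136327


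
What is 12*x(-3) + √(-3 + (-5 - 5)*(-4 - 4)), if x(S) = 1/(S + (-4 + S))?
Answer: -6/5 + √77 ≈ 7.5750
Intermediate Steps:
x(S) = 1/(-4 + 2*S)
12*x(-3) + √(-3 + (-5 - 5)*(-4 - 4)) = 12*(1/(2*(-2 - 3))) + √(-3 + (-5 - 5)*(-4 - 4)) = 12*((½)/(-5)) + √(-3 - 10*(-8)) = 12*((½)*(-⅕)) + √(-3 + 80) = 12*(-⅒) + √77 = -6/5 + √77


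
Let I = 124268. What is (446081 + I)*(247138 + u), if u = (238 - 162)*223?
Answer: 150621186014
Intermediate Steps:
u = 16948 (u = 76*223 = 16948)
(446081 + I)*(247138 + u) = (446081 + 124268)*(247138 + 16948) = 570349*264086 = 150621186014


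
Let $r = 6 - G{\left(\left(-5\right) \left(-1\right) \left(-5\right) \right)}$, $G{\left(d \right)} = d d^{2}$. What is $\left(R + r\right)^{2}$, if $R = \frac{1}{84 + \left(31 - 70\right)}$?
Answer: $\frac{494765932816}{2025} \approx 2.4433 \cdot 10^{8}$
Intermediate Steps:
$G{\left(d \right)} = d^{3}$
$R = \frac{1}{45}$ ($R = \frac{1}{84 + \left(31 - 70\right)} = \frac{1}{84 - 39} = \frac{1}{45} \approx 0.022222$)
$r = 15631$ ($r = 6 - \left(\left(-5\right) \left(-1\right) \left(-5\right)\right)^{3} = 6 - \left(5 \left(-5\right)\right)^{3} = 6 - \left(-25\right)^{3} = 6 - -15625 = 6 + 15625 = 15631$)
$\left(R + r\right)^{2} = \left(\frac{1}{45} + 15631\right)^{2} = \left(\frac{703396}{45}\right)^{2} = \frac{494765932816}{2025}$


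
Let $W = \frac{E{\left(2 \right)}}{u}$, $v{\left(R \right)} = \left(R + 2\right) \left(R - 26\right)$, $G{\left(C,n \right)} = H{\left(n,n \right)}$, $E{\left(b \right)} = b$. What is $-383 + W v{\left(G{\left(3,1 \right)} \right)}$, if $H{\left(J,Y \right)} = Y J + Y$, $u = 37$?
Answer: $- \frac{14363}{37} \approx -388.19$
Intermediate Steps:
$H{\left(J,Y \right)} = Y + J Y$ ($H{\left(J,Y \right)} = J Y + Y = Y + J Y$)
$G{\left(C,n \right)} = n \left(1 + n\right)$
$v{\left(R \right)} = \left(-26 + R\right) \left(2 + R\right)$ ($v{\left(R \right)} = \left(2 + R\right) \left(-26 + R\right) = \left(-26 + R\right) \left(2 + R\right)$)
$W = \frac{2}{37} \approx 0.054054$
$-383 + W v{\left(G{\left(3,1 \right)} \right)} = -383 + \frac{2 \left(-52 + \left(1 \left(1 + 1\right)\right)^{2} - 24 \cdot 1 \left(1 + 1\right)\right)}{37} = -383 + \frac{2 \left(-52 + \left(1 \cdot 2\right)^{2} - 24 \cdot 1 \cdot 2\right)}{37} = -383 + \frac{2 \left(-52 + 2^{2} - 48\right)}{37} = -383 + \frac{2 \left(-52 + 4 - 48\right)}{37} = -383 + \frac{2}{37} \left(-96\right) = -383 - \frac{192}{37} = - \frac{14363}{37}$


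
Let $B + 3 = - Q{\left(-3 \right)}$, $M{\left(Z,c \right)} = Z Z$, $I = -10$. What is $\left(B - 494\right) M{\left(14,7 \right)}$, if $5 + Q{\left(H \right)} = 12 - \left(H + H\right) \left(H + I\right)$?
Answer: $-83496$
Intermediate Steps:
$Q{\left(H \right)} = 7 - 2 H \left(-10 + H\right)$ ($Q{\left(H \right)} = -5 - \left(-12 + \left(H + H\right) \left(H - 10\right)\right) = -5 - \left(-12 + 2 H \left(-10 + H\right)\right) = 7 - 2 H \left(-10 + H\right)$)
$M{\left(Z,c \right)} = Z^{2}$
$B = 68$ ($B = -3 - \left(7 - 2 \left(-3\right)^{2} + 20 \left(-3\right)\right) = -3 - \left(7 - 18 - 60\right) = -3 - -71 = -3 + 71 = 68$)
$\left(B - 494\right) M{\left(14,7 \right)} = \left(68 - 494\right) 14^{2} = \left(-426\right) 196 = -83496$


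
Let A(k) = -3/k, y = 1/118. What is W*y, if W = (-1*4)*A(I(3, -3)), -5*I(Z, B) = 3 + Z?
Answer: -5/59 ≈ -0.084746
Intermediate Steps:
y = 1/118 ≈ 0.0084746
I(Z, B) = -⅗ - Z/5 (I(Z, B) = -(3 + Z)/5 = -⅗ - Z/5)
W = -10 (W = (-1*4)*(-3/(-⅗ - ⅕*3)) = -(-12)/(-⅗ - ⅗) = -(-12)/(-6/5) = -(-12)*(-5)/6 = -4*5/2 = -10)
W*y = -10*1/118 = -5/59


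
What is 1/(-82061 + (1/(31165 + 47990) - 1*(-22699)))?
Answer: -79155/4698799109 ≈ -1.6846e-5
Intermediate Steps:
1/(-82061 + (1/(31165 + 47990) - 1*(-22699))) = 1/(-82061 + (1/79155 + 22699)) = 1/(-82061 + 1796739346/79155) = 1/(-4698799109/79155) = -79155/4698799109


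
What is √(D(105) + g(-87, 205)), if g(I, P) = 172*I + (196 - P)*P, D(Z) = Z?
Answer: 24*I*√29 ≈ 129.24*I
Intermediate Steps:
g(I, P) = 172*I + P*(196 - P)
√(D(105) + g(-87, 205)) = √(105 + (-1*205² + 172*(-87) + 196*205)) = √(105 + (-1*42025 - 14964 + 40180)) = √(105 + (-42025 - 14964 + 40180)) = √(105 - 16809) = √(-16704) = 24*I*√29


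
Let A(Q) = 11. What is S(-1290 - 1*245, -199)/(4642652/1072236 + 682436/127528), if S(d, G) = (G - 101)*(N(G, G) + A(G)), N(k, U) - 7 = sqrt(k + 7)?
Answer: -46149788005200/82737535697 - 20511016891200*I*sqrt(3)/82737535697 ≈ -557.79 - 429.38*I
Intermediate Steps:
N(k, U) = 7 + sqrt(7 + k) (N(k, U) = 7 + sqrt(k + 7) = 7 + sqrt(7 + k))
S(d, G) = (-101 + G)*(18 + sqrt(7 + G)) (S(d, G) = (G - 101)*((7 + sqrt(7 + G)) + 11) = (-101 + G)*(18 + sqrt(7 + G)))
S(-1290 - 1*245, -199)/(4642652/1072236 + 682436/127528) = (-1818 - 101*sqrt(7 - 199) + 18*(-199) - 199*sqrt(7 - 199))/(4642652/1072236 + 682436/127528) = (-1818 - 808*I*sqrt(3) - 3582 - 1592*I*sqrt(3))/(4642652*(1/1072236) + 682436*(1/127528)) = (-1818 - 808*I*sqrt(3) - 3582 - 1592*I*sqrt(3))/(1160663/268059 + 170609/31882) = (-1818 - 808*I*sqrt(3) - 3582 - 1592*I*sqrt(3))/(82737535697/8546257038) = (-5400 - 2400*I*sqrt(3))*(8546257038/82737535697) = -46149788005200/82737535697 - 20511016891200*I*sqrt(3)/82737535697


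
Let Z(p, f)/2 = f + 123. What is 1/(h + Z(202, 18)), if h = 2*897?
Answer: 1/2076 ≈ 0.00048170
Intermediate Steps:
h = 1794
Z(p, f) = 246 + 2*f (Z(p, f) = 2*(f + 123) = 2*(123 + f) = 246 + 2*f)
1/(h + Z(202, 18)) = 1/(1794 + (246 + 2*18)) = 1/(1794 + (246 + 36)) = 1/(1794 + 282) = 1/2076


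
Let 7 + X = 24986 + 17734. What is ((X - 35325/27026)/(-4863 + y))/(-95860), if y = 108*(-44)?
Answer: 1154326213/24909699341400 ≈ 4.6340e-5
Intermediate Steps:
y = -4752
X = 42713 (X = -7 + (24986 + 17734) = -7 + 42720 = 42713)
((X - 35325/27026)/(-4863 + y))/(-95860) = ((42713 - 35325/27026)/(-4863 - 4752))/(-95860) = ((42713 - 35325*1/27026)/(-9615))*(-1/95860) = ((42713 - 35325/27026)*(-1/9615))*(-1/95860) = ((1154326213/27026)*(-1/9615))*(-1/95860) = -1154326213/259854990*(-1/95860) = 1154326213/24909699341400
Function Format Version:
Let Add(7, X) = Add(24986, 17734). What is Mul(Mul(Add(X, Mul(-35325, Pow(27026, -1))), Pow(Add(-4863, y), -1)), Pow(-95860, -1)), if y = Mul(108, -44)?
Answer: Rational(1154326213, 24909699341400) ≈ 4.6340e-5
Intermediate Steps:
y = -4752
X = 42713 (X = Add(-7, Add(24986, 17734)) = Add(-7, 42720) = 42713)
Mul(Mul(Add(X, Mul(-35325, Pow(27026, -1))), Pow(Add(-4863, y), -1)), Pow(-95860, -1)) = Mul(Mul(Add(42713, Mul(-35325, Pow(27026, -1))), Pow(Add(-4863, -4752), -1)), Pow(-95860, -1)) = Mul(Mul(Add(42713, Mul(-35325, Rational(1, 27026))), Pow(-9615, -1)), Rational(-1, 95860)) = Mul(Mul(Add(42713, Rational(-35325, 27026)), Rational(-1, 9615)), Rational(-1, 95860)) = Mul(Mul(Rational(1154326213, 27026), Rational(-1, 9615)), Rational(-1, 95860)) = Mul(Rational(-1154326213, 259854990), Rational(-1, 95860)) = Rational(1154326213, 24909699341400)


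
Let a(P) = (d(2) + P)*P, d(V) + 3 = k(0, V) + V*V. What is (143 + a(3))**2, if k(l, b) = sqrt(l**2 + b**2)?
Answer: 25921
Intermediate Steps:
k(l, b) = sqrt(b**2 + l**2)
d(V) = -3 + V**2 + sqrt(V**2) (d(V) = -3 + (sqrt(V**2 + 0**2) + V*V) = -3 + (sqrt(V**2 + 0) + V**2) = -3 + (sqrt(V**2) + V**2) = -3 + (V**2 + sqrt(V**2)) = -3 + V**2 + sqrt(V**2))
a(P) = P*(3 + P) (a(P) = ((-3 + 2**2 + sqrt(2**2)) + P)*P = ((-3 + 4 + sqrt(4)) + P)*P = ((-3 + 4 + 2) + P)*P = (3 + P)*P = P*(3 + P))
(143 + a(3))**2 = (143 + 3*(3 + 3))**2 = (143 + 3*6)**2 = (143 + 18)**2 = 161**2 = 25921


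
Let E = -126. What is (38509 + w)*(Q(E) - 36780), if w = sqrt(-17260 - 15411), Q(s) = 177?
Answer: -1409544927 - 36603*I*sqrt(32671) ≈ -1.4095e+9 - 6.616e+6*I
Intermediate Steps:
w = I*sqrt(32671) (w = sqrt(-32671) = I*sqrt(32671) ≈ 180.75*I)
(38509 + w)*(Q(E) - 36780) = (38509 + I*sqrt(32671))*(177 - 36780) = (38509 + I*sqrt(32671))*(-36603) = -1409544927 - 36603*I*sqrt(32671)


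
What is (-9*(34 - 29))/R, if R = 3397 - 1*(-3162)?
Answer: -45/6559 ≈ -0.0068608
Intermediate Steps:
R = 6559 (R = 3397 + 3162 = 6559)
(-9*(34 - 29))/R = -9*(34 - 29)/6559 = -9*5*(1/6559) = -45*1/6559 = -45/6559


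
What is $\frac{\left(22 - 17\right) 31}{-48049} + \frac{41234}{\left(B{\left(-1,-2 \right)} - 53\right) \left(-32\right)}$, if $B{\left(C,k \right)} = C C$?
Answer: $\frac{990497273}{39976768} \approx 24.777$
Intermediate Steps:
$B{\left(C,k \right)} = C^{2}$
$\frac{\left(22 - 17\right) 31}{-48049} + \frac{41234}{\left(B{\left(-1,-2 \right)} - 53\right) \left(-32\right)} = \frac{\left(22 - 17\right) 31}{-48049} + \frac{41234}{\left(\left(-1\right)^{2} - 53\right) \left(-32\right)} = 5 \cdot 31 \left(- \frac{1}{48049}\right) + \frac{41234}{\left(1 - 53\right) \left(-32\right)} = 155 \left(- \frac{1}{48049}\right) + \frac{41234}{\left(-52\right) \left(-32\right)} = - \frac{155}{48049} + \frac{41234}{1664} = - \frac{155}{48049} + 41234 \cdot \frac{1}{1664} = - \frac{155}{48049} + \frac{20617}{832} = \frac{990497273}{39976768}$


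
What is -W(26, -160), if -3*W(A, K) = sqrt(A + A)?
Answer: 2*sqrt(13)/3 ≈ 2.4037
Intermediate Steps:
W(A, K) = -sqrt(2)*sqrt(A)/3 (W(A, K) = -sqrt(A + A)/3 = -sqrt(2)*sqrt(A)/3)
-W(26, -160) = -(-1)*sqrt(2)*sqrt(26)/3 = -(-2)*sqrt(13)/3 = 2*sqrt(13)/3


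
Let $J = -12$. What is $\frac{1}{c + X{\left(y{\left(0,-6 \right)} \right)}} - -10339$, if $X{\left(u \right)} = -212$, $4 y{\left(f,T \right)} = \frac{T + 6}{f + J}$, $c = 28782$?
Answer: $\frac{295385231}{28570} \approx 10339.0$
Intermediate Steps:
$y{\left(f,T \right)} = \frac{6 + T}{4 \left(-12 + f\right)}$ ($y{\left(f,T \right)} = \frac{\left(T + 6\right) \frac{1}{f - 12}}{4} = \frac{\left(6 + T\right) \frac{1}{-12 + f}}{4} = \frac{\frac{1}{-12 + f} \left(6 + T\right)}{4} = \frac{6 + T}{4 \left(-12 + f\right)}$)
$\frac{1}{c + X{\left(y{\left(0,-6 \right)} \right)}} - -10339 = \frac{1}{28782 - 212} - -10339 = \frac{1}{28570} + 10339 = \frac{295385231}{28570}$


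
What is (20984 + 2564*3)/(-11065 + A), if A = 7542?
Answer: -28676/3523 ≈ -8.1396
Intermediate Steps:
(20984 + 2564*3)/(-11065 + A) = (20984 + 2564*3)/(-11065 + 7542) = (20984 + 7692)/(-3523) = 28676*(-1/3523) = -28676/3523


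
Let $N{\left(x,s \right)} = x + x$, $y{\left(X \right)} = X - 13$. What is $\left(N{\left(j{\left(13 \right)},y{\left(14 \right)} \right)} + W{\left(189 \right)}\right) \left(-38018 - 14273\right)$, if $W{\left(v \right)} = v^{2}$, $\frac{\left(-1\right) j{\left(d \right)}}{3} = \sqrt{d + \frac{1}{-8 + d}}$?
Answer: $-1867886811 + \frac{313746 \sqrt{330}}{5} \approx -1.8667 \cdot 10^{9}$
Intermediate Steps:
$j{\left(d \right)} = - 3 \sqrt{d + \frac{1}{-8 + d}}$
$y{\left(X \right)} = -13 + X$
$N{\left(x,s \right)} = 2 x$
$\left(N{\left(j{\left(13 \right)},y{\left(14 \right)} \right)} + W{\left(189 \right)}\right) \left(-38018 - 14273\right) = \left(2 \left(- 3 \sqrt{\frac{1 + 13 \left(-8 + 13\right)}{-8 + 13}}\right) + 189^{2}\right) \left(-38018 - 14273\right) = \left(2 \left(- 3 \sqrt{\frac{1 + 13 \cdot 5}{5}}\right) + 35721\right) \left(-52291\right) = \left(2 \left(- 3 \sqrt{\frac{1 + 65}{5}}\right) + 35721\right) \left(-52291\right) = \left(2 \left(- 3 \sqrt{\frac{1}{5} \cdot 66}\right) + 35721\right) \left(-52291\right) = \left(2 \left(- 3 \sqrt{\frac{66}{5}}\right) + 35721\right) \left(-52291\right) = \left(2 \left(- 3 \frac{\sqrt{330}}{5}\right) + 35721\right) \left(-52291\right) = \left(2 \left(- \frac{3 \sqrt{330}}{5}\right) + 35721\right) \left(-52291\right) = \left(- \frac{6 \sqrt{330}}{5} + 35721\right) \left(-52291\right) = \left(35721 - \frac{6 \sqrt{330}}{5}\right) \left(-52291\right) = -1867886811 + \frac{313746 \sqrt{330}}{5}$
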